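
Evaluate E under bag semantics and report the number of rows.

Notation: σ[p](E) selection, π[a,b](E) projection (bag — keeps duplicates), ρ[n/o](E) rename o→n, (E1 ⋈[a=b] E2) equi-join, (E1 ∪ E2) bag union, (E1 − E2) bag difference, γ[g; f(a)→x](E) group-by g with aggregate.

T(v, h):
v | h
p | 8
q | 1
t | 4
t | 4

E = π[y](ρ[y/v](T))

Subexpression sizes:
  T → 4
  ρ[y/v](T) → 4
  π[y](ρ[y/v](T)) → 4

|E| = 4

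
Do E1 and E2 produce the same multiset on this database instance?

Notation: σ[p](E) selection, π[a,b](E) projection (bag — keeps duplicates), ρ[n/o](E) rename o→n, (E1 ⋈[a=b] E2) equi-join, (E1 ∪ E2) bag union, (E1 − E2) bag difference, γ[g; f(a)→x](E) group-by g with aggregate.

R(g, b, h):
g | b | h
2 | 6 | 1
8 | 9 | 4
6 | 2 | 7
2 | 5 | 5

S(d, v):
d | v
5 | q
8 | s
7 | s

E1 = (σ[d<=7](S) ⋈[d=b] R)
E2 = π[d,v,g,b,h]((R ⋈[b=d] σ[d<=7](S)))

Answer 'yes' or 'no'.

E1 subexpression sizes:
  S → 3
  σ[d<=7](S) → 2
  R → 4
  (σ[d<=7](S) ⋈[d=b] R) → 1
E2 subexpression sizes:
  R → 4
  S → 3
  σ[d<=7](S) → 2
  (R ⋈[b=d] σ[d<=7](S)) → 1
  π[d,v,g,b,h]((R ⋈[b=d] σ[d<=7](S))) → 1

E1 and E2 produce the same multiset:
d | v | g | b | h
5 | q | 2 | 5 | 5

yes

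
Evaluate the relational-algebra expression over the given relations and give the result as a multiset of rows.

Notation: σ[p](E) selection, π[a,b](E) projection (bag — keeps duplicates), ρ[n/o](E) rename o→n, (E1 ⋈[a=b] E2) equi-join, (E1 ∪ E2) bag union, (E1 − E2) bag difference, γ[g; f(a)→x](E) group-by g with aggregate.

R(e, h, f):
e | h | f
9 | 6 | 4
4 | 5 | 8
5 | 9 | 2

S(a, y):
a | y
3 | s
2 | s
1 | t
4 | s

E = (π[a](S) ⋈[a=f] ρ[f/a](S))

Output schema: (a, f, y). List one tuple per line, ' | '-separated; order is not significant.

Stepwise |·|:
  S → 4
  π[a](S) → 4
  S → 4
  ρ[f/a](S) → 4
  (π[a](S) ⋈[a=f] ρ[f/a](S)) → 4

== RESULT ==
a | f | y
1 | 1 | t
2 | 2 | s
3 | 3 | s
4 | 4 | s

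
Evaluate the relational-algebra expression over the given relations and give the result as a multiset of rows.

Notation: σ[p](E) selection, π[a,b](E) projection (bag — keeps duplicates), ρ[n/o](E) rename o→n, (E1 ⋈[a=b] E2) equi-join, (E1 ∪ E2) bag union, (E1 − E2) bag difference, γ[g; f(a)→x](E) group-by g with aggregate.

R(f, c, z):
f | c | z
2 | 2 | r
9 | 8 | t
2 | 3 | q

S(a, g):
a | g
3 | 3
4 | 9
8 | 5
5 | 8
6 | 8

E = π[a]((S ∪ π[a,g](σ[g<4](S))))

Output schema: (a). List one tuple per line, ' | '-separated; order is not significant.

Row counts bottom-up:
  S → 5
  S → 5
  σ[g<4](S) → 1
  π[a,g](σ[g<4](S)) → 1
  (S ∪ π[a,g](σ[g<4](S))) → 6
  π[a]((S ∪ π[a,g](σ[g<4](S)))) → 6

== RESULT ==
a
3
3
4
5
6
8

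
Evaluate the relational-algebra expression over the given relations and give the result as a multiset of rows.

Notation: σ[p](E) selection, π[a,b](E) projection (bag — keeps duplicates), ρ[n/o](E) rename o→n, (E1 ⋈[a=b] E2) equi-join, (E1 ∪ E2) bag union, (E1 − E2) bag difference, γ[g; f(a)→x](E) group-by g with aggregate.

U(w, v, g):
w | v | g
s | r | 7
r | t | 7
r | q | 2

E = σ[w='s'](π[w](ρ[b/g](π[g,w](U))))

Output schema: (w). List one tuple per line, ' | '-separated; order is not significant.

Per-node cardinality:
  U → 3
  π[g,w](U) → 3
  ρ[b/g](π[g,w](U)) → 3
  π[w](ρ[b/g](π[g,w](U))) → 3
  σ[w='s'](π[w](ρ[b/g](π[g,w](U)))) → 1

== RESULT ==
w
s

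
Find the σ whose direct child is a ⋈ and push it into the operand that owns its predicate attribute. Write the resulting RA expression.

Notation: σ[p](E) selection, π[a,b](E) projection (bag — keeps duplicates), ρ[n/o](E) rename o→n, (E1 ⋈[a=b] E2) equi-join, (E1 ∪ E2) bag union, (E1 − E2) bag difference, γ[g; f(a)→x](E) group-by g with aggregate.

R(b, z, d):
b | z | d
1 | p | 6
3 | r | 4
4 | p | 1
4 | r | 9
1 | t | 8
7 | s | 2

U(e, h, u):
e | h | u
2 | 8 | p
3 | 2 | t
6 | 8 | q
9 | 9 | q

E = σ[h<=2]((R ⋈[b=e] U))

σ filters on h, owned by the right side.
E' = (R ⋈[b=e] σ[h<=2](U))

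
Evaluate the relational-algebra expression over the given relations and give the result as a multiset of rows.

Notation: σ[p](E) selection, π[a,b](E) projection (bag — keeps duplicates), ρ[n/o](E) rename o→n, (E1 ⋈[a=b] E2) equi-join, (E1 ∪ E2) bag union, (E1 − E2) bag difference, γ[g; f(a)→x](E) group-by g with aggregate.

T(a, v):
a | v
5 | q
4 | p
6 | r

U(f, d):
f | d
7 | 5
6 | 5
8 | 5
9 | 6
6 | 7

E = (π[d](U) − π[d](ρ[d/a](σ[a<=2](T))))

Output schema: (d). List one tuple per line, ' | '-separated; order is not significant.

Stepwise |·|:
  U → 5
  π[d](U) → 5
  T → 3
  σ[a<=2](T) → 0
  ρ[d/a](σ[a<=2](T)) → 0
  π[d](ρ[d/a](σ[a<=2](T))) → 0
  (π[d](U) − π[d](ρ[d/a](σ[a<=2](T)))) → 5

== RESULT ==
d
5
5
5
6
7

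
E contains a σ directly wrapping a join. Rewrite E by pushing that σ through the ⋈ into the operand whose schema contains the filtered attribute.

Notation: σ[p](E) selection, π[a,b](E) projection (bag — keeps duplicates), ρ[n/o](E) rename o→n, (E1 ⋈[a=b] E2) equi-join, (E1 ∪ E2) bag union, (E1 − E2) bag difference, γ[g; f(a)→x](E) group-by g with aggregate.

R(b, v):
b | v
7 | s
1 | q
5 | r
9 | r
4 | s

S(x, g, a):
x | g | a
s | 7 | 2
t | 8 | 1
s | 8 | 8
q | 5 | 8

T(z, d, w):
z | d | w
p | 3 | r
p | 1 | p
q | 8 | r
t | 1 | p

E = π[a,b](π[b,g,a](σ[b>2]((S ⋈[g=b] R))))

σ filters on b, owned by the right side.
E' = π[a,b](π[b,g,a]((S ⋈[g=b] σ[b>2](R))))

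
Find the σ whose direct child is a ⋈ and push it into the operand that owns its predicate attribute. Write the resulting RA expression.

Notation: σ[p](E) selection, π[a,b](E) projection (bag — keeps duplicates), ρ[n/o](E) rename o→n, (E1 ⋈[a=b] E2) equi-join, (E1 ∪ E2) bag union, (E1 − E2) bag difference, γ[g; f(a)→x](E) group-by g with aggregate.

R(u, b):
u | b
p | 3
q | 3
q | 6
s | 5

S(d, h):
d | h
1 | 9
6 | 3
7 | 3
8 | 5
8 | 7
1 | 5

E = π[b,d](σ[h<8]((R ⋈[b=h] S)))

σ filters on h, owned by the right side.
E' = π[b,d]((R ⋈[b=h] σ[h<8](S)))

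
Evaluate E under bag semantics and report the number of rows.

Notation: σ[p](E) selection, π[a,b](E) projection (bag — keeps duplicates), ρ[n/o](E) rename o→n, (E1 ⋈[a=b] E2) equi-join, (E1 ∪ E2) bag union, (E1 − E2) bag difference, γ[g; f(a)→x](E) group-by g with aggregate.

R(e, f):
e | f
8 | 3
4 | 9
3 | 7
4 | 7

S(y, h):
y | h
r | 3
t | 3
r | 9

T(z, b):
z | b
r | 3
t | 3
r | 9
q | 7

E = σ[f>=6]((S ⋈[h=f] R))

Row counts bottom-up:
  S → 3
  R → 4
  (S ⋈[h=f] R) → 3
  σ[f>=6]((S ⋈[h=f] R)) → 1

|E| = 1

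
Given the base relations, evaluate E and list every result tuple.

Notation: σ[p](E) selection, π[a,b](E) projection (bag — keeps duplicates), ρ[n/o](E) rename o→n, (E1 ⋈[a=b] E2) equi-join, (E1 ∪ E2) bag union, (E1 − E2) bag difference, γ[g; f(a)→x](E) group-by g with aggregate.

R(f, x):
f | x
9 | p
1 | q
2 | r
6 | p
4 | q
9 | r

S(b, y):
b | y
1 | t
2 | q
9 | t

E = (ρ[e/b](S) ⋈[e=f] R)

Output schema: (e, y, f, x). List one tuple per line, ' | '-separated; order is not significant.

Per-node cardinality:
  S → 3
  ρ[e/b](S) → 3
  R → 6
  (ρ[e/b](S) ⋈[e=f] R) → 4

== RESULT ==
e | y | f | x
1 | t | 1 | q
2 | q | 2 | r
9 | t | 9 | p
9 | t | 9 | r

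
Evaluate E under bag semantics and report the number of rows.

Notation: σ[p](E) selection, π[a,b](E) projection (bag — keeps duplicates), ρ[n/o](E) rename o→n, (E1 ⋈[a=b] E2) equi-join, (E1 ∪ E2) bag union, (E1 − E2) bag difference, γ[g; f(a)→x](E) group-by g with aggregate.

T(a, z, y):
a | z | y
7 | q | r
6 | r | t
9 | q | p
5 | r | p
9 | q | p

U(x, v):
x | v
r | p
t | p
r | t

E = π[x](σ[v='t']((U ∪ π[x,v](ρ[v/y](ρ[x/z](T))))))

Per-node cardinality:
  U → 3
  T → 5
  ρ[x/z](T) → 5
  ρ[v/y](ρ[x/z](T)) → 5
  π[x,v](ρ[v/y](ρ[x/z](T))) → 5
  (U ∪ π[x,v](ρ[v/y](ρ[x/z](T)))) → 8
  σ[v='t']((U ∪ π[x,v](ρ[v/y](ρ[x/z](T))))) → 2
  π[x](σ[v='t']((U ∪ π[x,v](ρ[v/y](ρ[x/z](T)))))) → 2

|E| = 2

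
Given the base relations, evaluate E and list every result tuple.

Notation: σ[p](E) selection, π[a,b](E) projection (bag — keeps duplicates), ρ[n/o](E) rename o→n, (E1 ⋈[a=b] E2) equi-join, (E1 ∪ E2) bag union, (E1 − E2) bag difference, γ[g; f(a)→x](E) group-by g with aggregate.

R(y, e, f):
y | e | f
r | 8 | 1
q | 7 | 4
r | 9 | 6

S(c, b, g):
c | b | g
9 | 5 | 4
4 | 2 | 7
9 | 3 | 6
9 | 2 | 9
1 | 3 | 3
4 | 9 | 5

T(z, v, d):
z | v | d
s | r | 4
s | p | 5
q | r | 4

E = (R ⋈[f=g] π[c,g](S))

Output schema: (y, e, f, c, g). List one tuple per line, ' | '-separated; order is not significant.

Row counts bottom-up:
  R → 3
  S → 6
  π[c,g](S) → 6
  (R ⋈[f=g] π[c,g](S)) → 2

== RESULT ==
y | e | f | c | g
q | 7 | 4 | 9 | 4
r | 9 | 6 | 9 | 6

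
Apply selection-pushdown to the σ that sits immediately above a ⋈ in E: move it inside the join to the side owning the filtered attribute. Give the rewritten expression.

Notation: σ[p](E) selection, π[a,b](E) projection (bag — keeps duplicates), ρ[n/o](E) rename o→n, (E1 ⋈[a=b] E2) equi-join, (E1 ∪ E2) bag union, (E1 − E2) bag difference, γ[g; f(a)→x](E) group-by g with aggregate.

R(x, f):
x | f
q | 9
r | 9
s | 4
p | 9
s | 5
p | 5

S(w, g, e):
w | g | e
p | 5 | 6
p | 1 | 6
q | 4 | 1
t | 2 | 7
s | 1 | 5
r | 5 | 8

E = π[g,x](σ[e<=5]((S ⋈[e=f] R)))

σ filters on e, owned by the left side.
E' = π[g,x]((σ[e<=5](S) ⋈[e=f] R))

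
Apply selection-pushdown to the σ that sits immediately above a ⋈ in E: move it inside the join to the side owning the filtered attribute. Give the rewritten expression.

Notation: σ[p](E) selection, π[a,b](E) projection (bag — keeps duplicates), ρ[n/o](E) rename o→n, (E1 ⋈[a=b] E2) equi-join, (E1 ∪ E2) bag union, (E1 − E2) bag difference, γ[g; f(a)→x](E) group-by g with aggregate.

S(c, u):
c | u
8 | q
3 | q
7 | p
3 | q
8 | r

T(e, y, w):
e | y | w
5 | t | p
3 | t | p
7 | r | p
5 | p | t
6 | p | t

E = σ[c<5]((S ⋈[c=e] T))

σ filters on c, owned by the left side.
E' = (σ[c<5](S) ⋈[c=e] T)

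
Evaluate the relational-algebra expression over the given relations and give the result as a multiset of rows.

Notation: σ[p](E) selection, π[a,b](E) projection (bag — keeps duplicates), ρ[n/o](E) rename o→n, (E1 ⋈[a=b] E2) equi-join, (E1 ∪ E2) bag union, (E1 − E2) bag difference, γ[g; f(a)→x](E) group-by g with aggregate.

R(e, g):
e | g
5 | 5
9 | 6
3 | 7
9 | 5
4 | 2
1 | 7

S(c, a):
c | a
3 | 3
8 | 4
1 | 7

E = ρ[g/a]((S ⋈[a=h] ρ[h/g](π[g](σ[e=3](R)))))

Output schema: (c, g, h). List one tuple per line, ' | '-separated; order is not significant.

Stepwise |·|:
  S → 3
  R → 6
  σ[e=3](R) → 1
  π[g](σ[e=3](R)) → 1
  ρ[h/g](π[g](σ[e=3](R))) → 1
  (S ⋈[a=h] ρ[h/g](π[g](σ[e=3](R)))) → 1
  ρ[g/a]((S ⋈[a=h] ρ[h/g](π[g](σ[e=3](R))))) → 1

== RESULT ==
c | g | h
1 | 7 | 7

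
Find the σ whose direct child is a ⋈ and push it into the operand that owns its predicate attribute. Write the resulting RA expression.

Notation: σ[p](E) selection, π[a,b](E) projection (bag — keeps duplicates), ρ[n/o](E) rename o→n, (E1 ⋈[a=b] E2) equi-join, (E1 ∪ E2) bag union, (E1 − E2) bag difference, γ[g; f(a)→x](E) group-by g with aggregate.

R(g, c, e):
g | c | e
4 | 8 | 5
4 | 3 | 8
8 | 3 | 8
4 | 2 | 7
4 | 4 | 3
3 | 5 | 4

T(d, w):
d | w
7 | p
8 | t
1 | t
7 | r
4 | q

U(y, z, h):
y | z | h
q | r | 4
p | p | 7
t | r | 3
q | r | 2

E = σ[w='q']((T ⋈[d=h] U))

σ filters on w, owned by the left side.
E' = (σ[w='q'](T) ⋈[d=h] U)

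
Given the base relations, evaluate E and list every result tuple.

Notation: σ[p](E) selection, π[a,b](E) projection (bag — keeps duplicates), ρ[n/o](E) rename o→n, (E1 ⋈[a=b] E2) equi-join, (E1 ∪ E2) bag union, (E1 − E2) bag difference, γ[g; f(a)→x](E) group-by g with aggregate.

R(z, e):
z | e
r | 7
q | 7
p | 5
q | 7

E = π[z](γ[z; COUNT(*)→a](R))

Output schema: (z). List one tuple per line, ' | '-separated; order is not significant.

Row counts bottom-up:
  R → 4
  γ[z; COUNT(*)→a](R) → 3
  π[z](γ[z; COUNT(*)→a](R)) → 3

== RESULT ==
z
p
q
r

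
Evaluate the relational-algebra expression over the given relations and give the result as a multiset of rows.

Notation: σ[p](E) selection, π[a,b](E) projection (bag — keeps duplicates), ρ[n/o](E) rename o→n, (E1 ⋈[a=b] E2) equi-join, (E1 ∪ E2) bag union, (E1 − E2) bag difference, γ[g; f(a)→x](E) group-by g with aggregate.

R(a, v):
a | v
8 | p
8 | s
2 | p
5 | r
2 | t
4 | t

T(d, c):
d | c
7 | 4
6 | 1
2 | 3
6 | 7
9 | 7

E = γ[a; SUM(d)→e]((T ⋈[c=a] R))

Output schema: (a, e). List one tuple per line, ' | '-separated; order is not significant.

Subexpression sizes:
  T → 5
  R → 6
  (T ⋈[c=a] R) → 1
  γ[a; SUM(d)→e]((T ⋈[c=a] R)) → 1

== RESULT ==
a | e
4 | 7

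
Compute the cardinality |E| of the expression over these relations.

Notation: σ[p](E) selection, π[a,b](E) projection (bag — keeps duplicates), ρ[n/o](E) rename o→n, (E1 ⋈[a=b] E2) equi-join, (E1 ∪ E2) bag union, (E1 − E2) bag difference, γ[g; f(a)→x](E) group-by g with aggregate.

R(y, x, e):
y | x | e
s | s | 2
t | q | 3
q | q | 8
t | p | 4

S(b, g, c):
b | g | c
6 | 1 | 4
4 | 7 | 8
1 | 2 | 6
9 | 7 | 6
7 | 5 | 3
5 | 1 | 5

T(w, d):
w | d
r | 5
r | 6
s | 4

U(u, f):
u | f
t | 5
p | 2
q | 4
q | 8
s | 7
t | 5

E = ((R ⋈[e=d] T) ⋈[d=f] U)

Stepwise |·|:
  R → 4
  T → 3
  (R ⋈[e=d] T) → 1
  U → 6
  ((R ⋈[e=d] T) ⋈[d=f] U) → 1

|E| = 1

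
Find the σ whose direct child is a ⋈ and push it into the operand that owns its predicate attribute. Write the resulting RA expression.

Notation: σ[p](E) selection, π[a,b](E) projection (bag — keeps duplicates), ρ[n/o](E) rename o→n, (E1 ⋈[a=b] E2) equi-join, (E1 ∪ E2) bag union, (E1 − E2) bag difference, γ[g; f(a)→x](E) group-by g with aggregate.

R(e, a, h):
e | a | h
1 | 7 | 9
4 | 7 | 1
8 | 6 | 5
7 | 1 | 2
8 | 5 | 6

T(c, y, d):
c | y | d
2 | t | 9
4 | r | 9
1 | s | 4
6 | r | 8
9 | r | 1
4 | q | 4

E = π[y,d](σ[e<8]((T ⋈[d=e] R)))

σ filters on e, owned by the right side.
E' = π[y,d]((T ⋈[d=e] σ[e<8](R)))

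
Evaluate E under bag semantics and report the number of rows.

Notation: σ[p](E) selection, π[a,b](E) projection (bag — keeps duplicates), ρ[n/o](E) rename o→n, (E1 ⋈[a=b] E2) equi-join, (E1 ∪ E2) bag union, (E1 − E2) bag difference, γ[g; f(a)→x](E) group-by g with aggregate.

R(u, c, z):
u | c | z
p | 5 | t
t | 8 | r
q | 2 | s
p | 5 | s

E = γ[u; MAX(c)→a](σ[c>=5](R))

Row counts bottom-up:
  R → 4
  σ[c>=5](R) → 3
  γ[u; MAX(c)→a](σ[c>=5](R)) → 2

|E| = 2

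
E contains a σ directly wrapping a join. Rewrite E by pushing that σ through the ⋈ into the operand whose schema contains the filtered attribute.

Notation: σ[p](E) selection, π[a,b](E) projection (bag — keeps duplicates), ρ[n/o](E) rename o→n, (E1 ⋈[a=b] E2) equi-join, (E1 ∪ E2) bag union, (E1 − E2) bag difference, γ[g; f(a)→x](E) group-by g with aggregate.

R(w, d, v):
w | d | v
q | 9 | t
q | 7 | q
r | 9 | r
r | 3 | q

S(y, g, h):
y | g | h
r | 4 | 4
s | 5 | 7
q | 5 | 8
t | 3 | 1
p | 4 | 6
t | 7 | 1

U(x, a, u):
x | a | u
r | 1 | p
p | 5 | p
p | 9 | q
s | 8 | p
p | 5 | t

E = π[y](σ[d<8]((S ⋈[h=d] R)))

σ filters on d, owned by the right side.
E' = π[y]((S ⋈[h=d] σ[d<8](R)))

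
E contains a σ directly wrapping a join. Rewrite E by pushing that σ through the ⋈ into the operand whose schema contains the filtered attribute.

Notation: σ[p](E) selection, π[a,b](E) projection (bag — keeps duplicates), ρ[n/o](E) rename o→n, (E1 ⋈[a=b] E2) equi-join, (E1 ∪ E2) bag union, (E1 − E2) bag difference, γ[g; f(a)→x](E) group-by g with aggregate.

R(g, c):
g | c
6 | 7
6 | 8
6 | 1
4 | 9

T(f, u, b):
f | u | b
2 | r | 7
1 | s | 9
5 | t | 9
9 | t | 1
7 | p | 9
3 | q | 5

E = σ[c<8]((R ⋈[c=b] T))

σ filters on c, owned by the left side.
E' = (σ[c<8](R) ⋈[c=b] T)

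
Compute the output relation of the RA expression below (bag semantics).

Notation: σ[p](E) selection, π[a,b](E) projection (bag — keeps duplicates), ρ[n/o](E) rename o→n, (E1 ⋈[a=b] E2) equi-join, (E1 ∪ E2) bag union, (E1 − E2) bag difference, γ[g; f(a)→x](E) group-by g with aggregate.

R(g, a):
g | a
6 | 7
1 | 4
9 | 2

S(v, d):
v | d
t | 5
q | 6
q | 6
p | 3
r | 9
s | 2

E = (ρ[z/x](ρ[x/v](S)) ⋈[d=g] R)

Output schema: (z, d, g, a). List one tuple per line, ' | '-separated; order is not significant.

Subexpression sizes:
  S → 6
  ρ[x/v](S) → 6
  ρ[z/x](ρ[x/v](S)) → 6
  R → 3
  (ρ[z/x](ρ[x/v](S)) ⋈[d=g] R) → 3

== RESULT ==
z | d | g | a
q | 6 | 6 | 7
q | 6 | 6 | 7
r | 9 | 9 | 2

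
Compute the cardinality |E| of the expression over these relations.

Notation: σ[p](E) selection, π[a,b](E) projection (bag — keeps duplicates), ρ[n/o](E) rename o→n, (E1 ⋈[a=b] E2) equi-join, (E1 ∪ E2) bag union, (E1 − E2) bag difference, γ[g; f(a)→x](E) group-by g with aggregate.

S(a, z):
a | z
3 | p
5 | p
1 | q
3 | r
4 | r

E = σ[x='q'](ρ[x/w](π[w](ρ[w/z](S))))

Subexpression sizes:
  S → 5
  ρ[w/z](S) → 5
  π[w](ρ[w/z](S)) → 5
  ρ[x/w](π[w](ρ[w/z](S))) → 5
  σ[x='q'](ρ[x/w](π[w](ρ[w/z](S)))) → 1

|E| = 1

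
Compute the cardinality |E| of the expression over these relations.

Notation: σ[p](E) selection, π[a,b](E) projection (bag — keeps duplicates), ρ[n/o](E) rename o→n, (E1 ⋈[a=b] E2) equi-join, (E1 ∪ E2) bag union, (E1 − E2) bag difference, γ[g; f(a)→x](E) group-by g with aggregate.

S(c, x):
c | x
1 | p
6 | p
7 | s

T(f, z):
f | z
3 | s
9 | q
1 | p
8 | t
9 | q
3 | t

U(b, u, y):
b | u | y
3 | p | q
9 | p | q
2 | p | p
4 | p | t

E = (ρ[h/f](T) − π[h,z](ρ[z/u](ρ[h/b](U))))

Subexpression sizes:
  T → 6
  ρ[h/f](T) → 6
  U → 4
  ρ[h/b](U) → 4
  ρ[z/u](ρ[h/b](U)) → 4
  π[h,z](ρ[z/u](ρ[h/b](U))) → 4
  (ρ[h/f](T) − π[h,z](ρ[z/u](ρ[h/b](U)))) → 6

|E| = 6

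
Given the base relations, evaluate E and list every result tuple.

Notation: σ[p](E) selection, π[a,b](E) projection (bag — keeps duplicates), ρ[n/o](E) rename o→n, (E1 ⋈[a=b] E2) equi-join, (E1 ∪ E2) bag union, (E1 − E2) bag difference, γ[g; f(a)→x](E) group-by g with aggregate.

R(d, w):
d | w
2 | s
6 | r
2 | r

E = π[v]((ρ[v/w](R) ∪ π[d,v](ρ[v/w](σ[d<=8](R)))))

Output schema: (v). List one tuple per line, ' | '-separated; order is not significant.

Stepwise |·|:
  R → 3
  ρ[v/w](R) → 3
  R → 3
  σ[d<=8](R) → 3
  ρ[v/w](σ[d<=8](R)) → 3
  π[d,v](ρ[v/w](σ[d<=8](R))) → 3
  (ρ[v/w](R) ∪ π[d,v](ρ[v/w](σ[d<=8](R)))) → 6
  π[v]((ρ[v/w](R) ∪ π[d,v](ρ[v/w](σ[d<=8](R))))) → 6

== RESULT ==
v
r
r
r
r
s
s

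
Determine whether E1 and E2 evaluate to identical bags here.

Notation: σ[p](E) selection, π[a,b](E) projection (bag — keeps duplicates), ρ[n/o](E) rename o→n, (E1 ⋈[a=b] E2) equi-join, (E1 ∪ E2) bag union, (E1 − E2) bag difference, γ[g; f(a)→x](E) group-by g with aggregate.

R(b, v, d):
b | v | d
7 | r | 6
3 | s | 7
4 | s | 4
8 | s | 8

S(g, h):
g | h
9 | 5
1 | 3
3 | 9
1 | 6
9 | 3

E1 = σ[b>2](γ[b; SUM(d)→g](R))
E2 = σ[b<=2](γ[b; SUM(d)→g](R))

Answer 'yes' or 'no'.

E1 stepwise |·|:
  R → 4
  γ[b; SUM(d)→g](R) → 4
  σ[b>2](γ[b; SUM(d)→g](R)) → 4
E2 stepwise |·|:
  R → 4
  γ[b; SUM(d)→g](R) → 4
  σ[b<=2](γ[b; SUM(d)→g](R)) → 0

E1 result:
b | g
3 | 7
4 | 4
7 | 6
8 | 8
E2 result:
b | g
(0 rows)
Witness: (4, 4) appears 1× in E1 but 0× in E2.

no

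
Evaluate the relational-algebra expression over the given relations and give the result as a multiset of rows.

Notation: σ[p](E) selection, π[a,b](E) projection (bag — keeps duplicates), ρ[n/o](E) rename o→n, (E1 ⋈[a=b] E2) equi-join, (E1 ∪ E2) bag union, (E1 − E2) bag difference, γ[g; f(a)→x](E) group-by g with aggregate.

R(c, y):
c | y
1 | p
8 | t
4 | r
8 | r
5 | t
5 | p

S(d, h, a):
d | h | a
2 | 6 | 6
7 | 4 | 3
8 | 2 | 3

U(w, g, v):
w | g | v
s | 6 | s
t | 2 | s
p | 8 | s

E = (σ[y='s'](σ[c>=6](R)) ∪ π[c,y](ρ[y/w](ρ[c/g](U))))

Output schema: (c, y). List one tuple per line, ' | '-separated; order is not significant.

Row counts bottom-up:
  R → 6
  σ[c>=6](R) → 2
  σ[y='s'](σ[c>=6](R)) → 0
  U → 3
  ρ[c/g](U) → 3
  ρ[y/w](ρ[c/g](U)) → 3
  π[c,y](ρ[y/w](ρ[c/g](U))) → 3
  (σ[y='s'](σ[c>=6](R)) ∪ π[c,y](ρ[y/w](ρ[c/g](U)))) → 3

== RESULT ==
c | y
2 | t
6 | s
8 | p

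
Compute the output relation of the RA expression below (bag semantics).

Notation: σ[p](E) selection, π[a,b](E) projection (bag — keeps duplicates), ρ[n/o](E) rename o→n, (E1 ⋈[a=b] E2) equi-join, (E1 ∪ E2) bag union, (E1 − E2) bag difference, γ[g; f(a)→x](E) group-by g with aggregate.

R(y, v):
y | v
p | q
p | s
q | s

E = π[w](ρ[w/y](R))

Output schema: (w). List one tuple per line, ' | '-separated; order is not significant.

Per-node cardinality:
  R → 3
  ρ[w/y](R) → 3
  π[w](ρ[w/y](R)) → 3

== RESULT ==
w
p
p
q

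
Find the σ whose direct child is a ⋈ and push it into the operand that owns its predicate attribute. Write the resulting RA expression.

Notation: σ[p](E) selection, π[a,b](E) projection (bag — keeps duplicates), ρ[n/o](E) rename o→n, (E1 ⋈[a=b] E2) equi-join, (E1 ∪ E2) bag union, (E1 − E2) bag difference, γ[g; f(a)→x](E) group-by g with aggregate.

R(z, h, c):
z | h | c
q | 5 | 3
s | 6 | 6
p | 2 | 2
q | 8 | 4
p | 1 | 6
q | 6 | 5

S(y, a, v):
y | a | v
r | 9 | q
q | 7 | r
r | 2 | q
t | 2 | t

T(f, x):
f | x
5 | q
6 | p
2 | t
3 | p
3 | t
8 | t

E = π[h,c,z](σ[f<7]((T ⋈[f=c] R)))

σ filters on f, owned by the left side.
E' = π[h,c,z]((σ[f<7](T) ⋈[f=c] R))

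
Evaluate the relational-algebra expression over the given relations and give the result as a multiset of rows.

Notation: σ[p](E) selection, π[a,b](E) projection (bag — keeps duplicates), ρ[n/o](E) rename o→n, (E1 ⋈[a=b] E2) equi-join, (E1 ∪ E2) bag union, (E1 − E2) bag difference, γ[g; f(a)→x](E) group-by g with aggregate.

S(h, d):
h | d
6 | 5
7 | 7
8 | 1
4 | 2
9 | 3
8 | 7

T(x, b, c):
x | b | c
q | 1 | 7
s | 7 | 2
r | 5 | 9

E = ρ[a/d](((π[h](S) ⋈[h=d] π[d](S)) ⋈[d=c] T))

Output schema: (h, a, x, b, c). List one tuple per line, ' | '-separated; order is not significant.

Row counts bottom-up:
  S → 6
  π[h](S) → 6
  S → 6
  π[d](S) → 6
  (π[h](S) ⋈[h=d] π[d](S)) → 2
  T → 3
  ((π[h](S) ⋈[h=d] π[d](S)) ⋈[d=c] T) → 2
  ρ[a/d](((π[h](S) ⋈[h=d] π[d](S)) ⋈[d=c] T)) → 2

== RESULT ==
h | a | x | b | c
7 | 7 | q | 1 | 7
7 | 7 | q | 1 | 7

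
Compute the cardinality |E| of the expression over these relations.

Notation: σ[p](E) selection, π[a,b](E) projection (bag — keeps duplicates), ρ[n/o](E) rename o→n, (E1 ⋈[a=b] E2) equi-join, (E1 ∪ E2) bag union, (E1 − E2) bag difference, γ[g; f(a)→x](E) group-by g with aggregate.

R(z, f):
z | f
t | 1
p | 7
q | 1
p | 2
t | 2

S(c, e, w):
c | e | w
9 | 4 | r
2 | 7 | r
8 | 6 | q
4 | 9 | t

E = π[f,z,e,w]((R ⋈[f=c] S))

Row counts bottom-up:
  R → 5
  S → 4
  (R ⋈[f=c] S) → 2
  π[f,z,e,w]((R ⋈[f=c] S)) → 2

|E| = 2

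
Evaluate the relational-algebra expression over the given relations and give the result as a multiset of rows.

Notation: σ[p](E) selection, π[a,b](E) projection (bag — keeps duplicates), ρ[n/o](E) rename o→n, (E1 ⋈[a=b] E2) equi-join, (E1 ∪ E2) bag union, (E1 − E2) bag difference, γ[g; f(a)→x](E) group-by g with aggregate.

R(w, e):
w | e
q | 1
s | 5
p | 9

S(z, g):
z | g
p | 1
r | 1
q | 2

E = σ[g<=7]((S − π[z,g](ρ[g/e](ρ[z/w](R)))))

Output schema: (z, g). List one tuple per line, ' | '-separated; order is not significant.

Subexpression sizes:
  S → 3
  R → 3
  ρ[z/w](R) → 3
  ρ[g/e](ρ[z/w](R)) → 3
  π[z,g](ρ[g/e](ρ[z/w](R))) → 3
  (S − π[z,g](ρ[g/e](ρ[z/w](R)))) → 3
  σ[g<=7]((S − π[z,g](ρ[g/e](ρ[z/w](R))))) → 3

== RESULT ==
z | g
p | 1
q | 2
r | 1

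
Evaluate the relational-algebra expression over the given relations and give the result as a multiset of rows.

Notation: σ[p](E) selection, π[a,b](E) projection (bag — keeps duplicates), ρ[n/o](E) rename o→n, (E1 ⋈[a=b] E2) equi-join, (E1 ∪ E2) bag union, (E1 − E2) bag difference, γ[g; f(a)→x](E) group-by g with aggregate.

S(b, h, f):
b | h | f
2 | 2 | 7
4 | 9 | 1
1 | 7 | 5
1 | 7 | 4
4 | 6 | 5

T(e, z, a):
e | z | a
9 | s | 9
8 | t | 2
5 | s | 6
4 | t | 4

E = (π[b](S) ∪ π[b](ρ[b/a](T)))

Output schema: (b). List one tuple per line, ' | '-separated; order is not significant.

Row counts bottom-up:
  S → 5
  π[b](S) → 5
  T → 4
  ρ[b/a](T) → 4
  π[b](ρ[b/a](T)) → 4
  (π[b](S) ∪ π[b](ρ[b/a](T))) → 9

== RESULT ==
b
1
1
2
2
4
4
4
6
9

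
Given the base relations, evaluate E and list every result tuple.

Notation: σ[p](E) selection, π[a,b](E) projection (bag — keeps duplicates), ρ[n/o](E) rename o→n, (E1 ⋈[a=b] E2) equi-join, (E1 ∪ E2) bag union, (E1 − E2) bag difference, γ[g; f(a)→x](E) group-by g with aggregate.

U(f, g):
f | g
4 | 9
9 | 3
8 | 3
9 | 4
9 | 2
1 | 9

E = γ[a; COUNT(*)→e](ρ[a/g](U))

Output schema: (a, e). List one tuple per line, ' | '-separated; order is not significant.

Per-node cardinality:
  U → 6
  ρ[a/g](U) → 6
  γ[a; COUNT(*)→e](ρ[a/g](U)) → 4

== RESULT ==
a | e
2 | 1
3 | 2
4 | 1
9 | 2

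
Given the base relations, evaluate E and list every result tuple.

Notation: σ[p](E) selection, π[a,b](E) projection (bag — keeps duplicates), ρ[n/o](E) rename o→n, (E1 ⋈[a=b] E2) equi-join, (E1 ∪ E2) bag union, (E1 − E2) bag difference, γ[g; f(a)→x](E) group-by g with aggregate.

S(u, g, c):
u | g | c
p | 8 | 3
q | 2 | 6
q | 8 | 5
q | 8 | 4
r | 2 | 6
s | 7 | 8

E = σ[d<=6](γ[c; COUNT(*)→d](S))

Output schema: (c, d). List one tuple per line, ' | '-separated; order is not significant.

Row counts bottom-up:
  S → 6
  γ[c; COUNT(*)→d](S) → 5
  σ[d<=6](γ[c; COUNT(*)→d](S)) → 5

== RESULT ==
c | d
3 | 1
4 | 1
5 | 1
6 | 2
8 | 1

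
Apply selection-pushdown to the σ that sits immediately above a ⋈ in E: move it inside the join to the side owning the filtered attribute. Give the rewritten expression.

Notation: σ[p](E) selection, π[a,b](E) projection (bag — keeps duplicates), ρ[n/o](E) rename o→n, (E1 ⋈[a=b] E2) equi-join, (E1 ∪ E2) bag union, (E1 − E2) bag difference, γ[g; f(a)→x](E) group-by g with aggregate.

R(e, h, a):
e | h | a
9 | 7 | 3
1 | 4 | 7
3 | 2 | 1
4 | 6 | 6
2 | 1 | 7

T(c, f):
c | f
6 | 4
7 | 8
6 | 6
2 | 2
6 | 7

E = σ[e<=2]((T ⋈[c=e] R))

σ filters on e, owned by the right side.
E' = (T ⋈[c=e] σ[e<=2](R))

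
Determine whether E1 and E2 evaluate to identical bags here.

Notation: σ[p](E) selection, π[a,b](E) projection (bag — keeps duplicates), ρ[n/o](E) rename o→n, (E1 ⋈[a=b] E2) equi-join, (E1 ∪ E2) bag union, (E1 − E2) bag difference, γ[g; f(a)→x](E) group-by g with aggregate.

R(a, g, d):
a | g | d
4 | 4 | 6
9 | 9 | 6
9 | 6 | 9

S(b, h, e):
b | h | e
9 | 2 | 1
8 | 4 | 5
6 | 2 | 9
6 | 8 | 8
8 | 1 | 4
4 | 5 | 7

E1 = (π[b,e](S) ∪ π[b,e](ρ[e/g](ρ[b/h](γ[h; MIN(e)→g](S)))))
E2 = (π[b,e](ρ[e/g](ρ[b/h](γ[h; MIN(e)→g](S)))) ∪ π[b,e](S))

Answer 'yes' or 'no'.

E1 per-node cardinality:
  S → 6
  π[b,e](S) → 6
  S → 6
  γ[h; MIN(e)→g](S) → 5
  ρ[b/h](γ[h; MIN(e)→g](S)) → 5
  ρ[e/g](ρ[b/h](γ[h; MIN(e)→g](S))) → 5
  π[b,e](ρ[e/g](ρ[b/h](γ[h; MIN(e)→g](S)))) → 5
  (π[b,e](S) ∪ π[b,e](ρ[e/g](ρ[b/h](γ[h; MIN(e)→g](S))))) → 11
E2 per-node cardinality:
  S → 6
  γ[h; MIN(e)→g](S) → 5
  ρ[b/h](γ[h; MIN(e)→g](S)) → 5
  ρ[e/g](ρ[b/h](γ[h; MIN(e)→g](S))) → 5
  π[b,e](ρ[e/g](ρ[b/h](γ[h; MIN(e)→g](S)))) → 5
  S → 6
  π[b,e](S) → 6
  (π[b,e](ρ[e/g](ρ[b/h](γ[h; MIN(e)→g](S)))) ∪ π[b,e](S)) → 11

E1 and E2 produce the same multiset:
b | e
1 | 4
2 | 1
4 | 5
4 | 7
5 | 7
6 | 8
6 | 9
8 | 4
8 | 5
8 | 8
9 | 1

yes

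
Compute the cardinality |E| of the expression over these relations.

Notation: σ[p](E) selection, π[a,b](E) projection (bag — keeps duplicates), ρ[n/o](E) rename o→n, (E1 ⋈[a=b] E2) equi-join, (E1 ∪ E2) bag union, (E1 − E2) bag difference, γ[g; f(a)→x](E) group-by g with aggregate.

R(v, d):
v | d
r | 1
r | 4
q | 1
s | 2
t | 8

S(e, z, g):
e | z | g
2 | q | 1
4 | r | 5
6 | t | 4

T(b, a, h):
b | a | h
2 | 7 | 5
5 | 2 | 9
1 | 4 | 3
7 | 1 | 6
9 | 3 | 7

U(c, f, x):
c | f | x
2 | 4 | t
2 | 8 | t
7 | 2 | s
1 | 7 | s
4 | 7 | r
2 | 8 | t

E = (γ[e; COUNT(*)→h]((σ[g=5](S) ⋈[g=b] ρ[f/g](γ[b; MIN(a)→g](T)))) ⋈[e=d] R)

Per-node cardinality:
  S → 3
  σ[g=5](S) → 1
  T → 5
  γ[b; MIN(a)→g](T) → 5
  ρ[f/g](γ[b; MIN(a)→g](T)) → 5
  (σ[g=5](S) ⋈[g=b] ρ[f/g](γ[b; MIN(a)→g](T))) → 1
  γ[e; COUNT(*)→h]((σ[g=5](S) ⋈[g=b] ρ[f/g](γ[b; MIN(a)→g](T)))) → 1
  R → 5
  (γ[e; COUNT(*)→h]((σ[g=5](S) ⋈[g=b] ρ[f/g](γ[b; MIN(a)→g](T)))) ⋈[e=d] R) → 1

|E| = 1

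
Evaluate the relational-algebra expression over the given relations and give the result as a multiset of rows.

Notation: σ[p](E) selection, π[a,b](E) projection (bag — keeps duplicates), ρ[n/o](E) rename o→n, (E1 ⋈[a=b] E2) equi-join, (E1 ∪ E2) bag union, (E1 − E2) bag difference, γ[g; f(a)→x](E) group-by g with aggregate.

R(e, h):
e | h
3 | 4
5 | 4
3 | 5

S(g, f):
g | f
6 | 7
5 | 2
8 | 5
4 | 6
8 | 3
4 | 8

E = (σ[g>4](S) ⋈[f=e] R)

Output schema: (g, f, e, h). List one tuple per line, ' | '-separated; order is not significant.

Stepwise |·|:
  S → 6
  σ[g>4](S) → 4
  R → 3
  (σ[g>4](S) ⋈[f=e] R) → 3

== RESULT ==
g | f | e | h
8 | 3 | 3 | 4
8 | 3 | 3 | 5
8 | 5 | 5 | 4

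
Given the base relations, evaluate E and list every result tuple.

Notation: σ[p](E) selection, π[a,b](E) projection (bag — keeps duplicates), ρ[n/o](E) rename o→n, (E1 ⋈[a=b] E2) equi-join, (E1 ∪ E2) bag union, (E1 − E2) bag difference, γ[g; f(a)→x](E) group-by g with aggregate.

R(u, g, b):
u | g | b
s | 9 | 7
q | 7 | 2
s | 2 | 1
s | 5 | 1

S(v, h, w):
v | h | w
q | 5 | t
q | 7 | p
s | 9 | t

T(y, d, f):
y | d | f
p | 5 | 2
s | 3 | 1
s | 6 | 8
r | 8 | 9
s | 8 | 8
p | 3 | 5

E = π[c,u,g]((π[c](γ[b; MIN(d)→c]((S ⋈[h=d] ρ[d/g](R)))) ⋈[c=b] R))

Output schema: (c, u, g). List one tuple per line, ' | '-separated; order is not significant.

Per-node cardinality:
  S → 3
  R → 4
  ρ[d/g](R) → 4
  (S ⋈[h=d] ρ[d/g](R)) → 3
  γ[b; MIN(d)→c]((S ⋈[h=d] ρ[d/g](R))) → 3
  π[c](γ[b; MIN(d)→c]((S ⋈[h=d] ρ[d/g](R)))) → 3
  R → 4
  (π[c](γ[b; MIN(d)→c]((S ⋈[h=d] ρ[d/g](R)))) ⋈[c=b] R) → 1
  π[c,u,g]((π[c](γ[b; MIN(d)→c]((S ⋈[h=d] ρ[d/g](R)))) ⋈[c=b] R)) → 1

== RESULT ==
c | u | g
7 | s | 9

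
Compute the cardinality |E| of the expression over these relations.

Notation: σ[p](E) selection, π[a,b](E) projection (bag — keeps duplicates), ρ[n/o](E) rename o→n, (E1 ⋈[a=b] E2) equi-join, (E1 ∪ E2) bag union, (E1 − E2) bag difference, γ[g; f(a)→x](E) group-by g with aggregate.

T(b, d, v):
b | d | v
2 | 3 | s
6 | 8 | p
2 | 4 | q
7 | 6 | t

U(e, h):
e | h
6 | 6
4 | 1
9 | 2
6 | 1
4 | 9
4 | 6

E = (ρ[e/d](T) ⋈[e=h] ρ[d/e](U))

Row counts bottom-up:
  T → 4
  ρ[e/d](T) → 4
  U → 6
  ρ[d/e](U) → 6
  (ρ[e/d](T) ⋈[e=h] ρ[d/e](U)) → 2

|E| = 2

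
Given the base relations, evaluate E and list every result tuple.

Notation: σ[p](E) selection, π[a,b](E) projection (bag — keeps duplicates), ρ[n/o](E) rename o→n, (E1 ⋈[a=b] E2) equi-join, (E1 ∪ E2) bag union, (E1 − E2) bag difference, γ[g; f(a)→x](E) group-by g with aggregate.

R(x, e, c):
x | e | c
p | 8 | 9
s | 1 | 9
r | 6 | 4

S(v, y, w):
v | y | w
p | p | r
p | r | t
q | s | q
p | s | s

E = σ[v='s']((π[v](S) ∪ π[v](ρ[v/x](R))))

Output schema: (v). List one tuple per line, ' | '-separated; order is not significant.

Subexpression sizes:
  S → 4
  π[v](S) → 4
  R → 3
  ρ[v/x](R) → 3
  π[v](ρ[v/x](R)) → 3
  (π[v](S) ∪ π[v](ρ[v/x](R))) → 7
  σ[v='s']((π[v](S) ∪ π[v](ρ[v/x](R)))) → 1

== RESULT ==
v
s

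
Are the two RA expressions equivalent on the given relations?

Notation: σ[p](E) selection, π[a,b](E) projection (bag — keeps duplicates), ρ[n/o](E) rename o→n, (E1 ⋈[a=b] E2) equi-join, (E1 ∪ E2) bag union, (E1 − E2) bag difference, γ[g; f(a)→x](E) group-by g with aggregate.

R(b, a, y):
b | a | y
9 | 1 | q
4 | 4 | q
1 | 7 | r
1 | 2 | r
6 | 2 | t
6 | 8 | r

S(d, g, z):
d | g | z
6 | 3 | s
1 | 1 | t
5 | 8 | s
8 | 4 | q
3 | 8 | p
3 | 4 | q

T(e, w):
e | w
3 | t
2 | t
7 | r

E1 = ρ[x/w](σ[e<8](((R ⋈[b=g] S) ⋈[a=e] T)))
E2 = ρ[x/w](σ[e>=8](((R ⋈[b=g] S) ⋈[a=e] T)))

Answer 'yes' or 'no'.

E1 row counts bottom-up:
  R → 6
  S → 6
  (R ⋈[b=g] S) → 4
  T → 3
  ((R ⋈[b=g] S) ⋈[a=e] T) → 2
  σ[e<8](((R ⋈[b=g] S) ⋈[a=e] T)) → 2
  ρ[x/w](σ[e<8](((R ⋈[b=g] S) ⋈[a=e] T))) → 2
E2 row counts bottom-up:
  R → 6
  S → 6
  (R ⋈[b=g] S) → 4
  T → 3
  ((R ⋈[b=g] S) ⋈[a=e] T) → 2
  σ[e>=8](((R ⋈[b=g] S) ⋈[a=e] T)) → 0
  ρ[x/w](σ[e>=8](((R ⋈[b=g] S) ⋈[a=e] T))) → 0

E1 result:
b | a | y | d | g | z | e | x
1 | 2 | r | 1 | 1 | t | 2 | t
1 | 7 | r | 1 | 1 | t | 7 | r
E2 result:
b | a | y | d | g | z | e | x
(0 rows)
Witness: (1, 7, 'r', 1, 1, 't', 7, 'r') appears 1× in E1 but 0× in E2.

no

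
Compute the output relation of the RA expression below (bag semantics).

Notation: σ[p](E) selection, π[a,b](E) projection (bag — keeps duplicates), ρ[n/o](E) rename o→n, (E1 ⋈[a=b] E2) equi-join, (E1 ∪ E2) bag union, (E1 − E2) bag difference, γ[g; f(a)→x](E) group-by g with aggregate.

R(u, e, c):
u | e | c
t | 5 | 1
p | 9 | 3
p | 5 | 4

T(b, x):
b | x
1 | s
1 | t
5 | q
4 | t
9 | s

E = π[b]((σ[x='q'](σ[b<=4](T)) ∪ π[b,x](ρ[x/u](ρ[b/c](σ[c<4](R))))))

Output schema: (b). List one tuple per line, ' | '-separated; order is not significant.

Per-node cardinality:
  T → 5
  σ[b<=4](T) → 3
  σ[x='q'](σ[b<=4](T)) → 0
  R → 3
  σ[c<4](R) → 2
  ρ[b/c](σ[c<4](R)) → 2
  ρ[x/u](ρ[b/c](σ[c<4](R))) → 2
  π[b,x](ρ[x/u](ρ[b/c](σ[c<4](R)))) → 2
  (σ[x='q'](σ[b<=4](T)) ∪ π[b,x](ρ[x/u](ρ[b/c](σ[c<4](R))))) → 2
  π[b]((σ[x='q'](σ[b<=4](T)) ∪ π[b,x](ρ[x/u](ρ[b/c](σ[c<4](R)))))) → 2

== RESULT ==
b
1
3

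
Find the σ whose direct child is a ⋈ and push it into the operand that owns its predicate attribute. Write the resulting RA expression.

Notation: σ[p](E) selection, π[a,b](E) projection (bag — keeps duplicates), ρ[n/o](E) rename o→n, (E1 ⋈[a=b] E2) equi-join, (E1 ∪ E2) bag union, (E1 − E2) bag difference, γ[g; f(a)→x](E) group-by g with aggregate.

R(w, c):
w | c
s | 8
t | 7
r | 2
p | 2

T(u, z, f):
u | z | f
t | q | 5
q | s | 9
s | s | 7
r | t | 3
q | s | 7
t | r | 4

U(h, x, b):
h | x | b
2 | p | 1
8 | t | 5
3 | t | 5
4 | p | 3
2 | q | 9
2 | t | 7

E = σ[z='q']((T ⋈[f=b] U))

σ filters on z, owned by the left side.
E' = (σ[z='q'](T) ⋈[f=b] U)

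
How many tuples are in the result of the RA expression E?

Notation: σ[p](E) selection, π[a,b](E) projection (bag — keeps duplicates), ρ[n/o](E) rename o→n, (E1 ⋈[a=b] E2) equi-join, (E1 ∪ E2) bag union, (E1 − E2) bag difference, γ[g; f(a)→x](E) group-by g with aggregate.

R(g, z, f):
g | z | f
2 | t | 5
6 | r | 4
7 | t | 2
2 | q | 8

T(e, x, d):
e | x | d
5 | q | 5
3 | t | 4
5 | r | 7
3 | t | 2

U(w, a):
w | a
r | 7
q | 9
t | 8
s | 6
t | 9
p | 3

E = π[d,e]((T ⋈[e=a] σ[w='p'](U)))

Per-node cardinality:
  T → 4
  U → 6
  σ[w='p'](U) → 1
  (T ⋈[e=a] σ[w='p'](U)) → 2
  π[d,e]((T ⋈[e=a] σ[w='p'](U))) → 2

|E| = 2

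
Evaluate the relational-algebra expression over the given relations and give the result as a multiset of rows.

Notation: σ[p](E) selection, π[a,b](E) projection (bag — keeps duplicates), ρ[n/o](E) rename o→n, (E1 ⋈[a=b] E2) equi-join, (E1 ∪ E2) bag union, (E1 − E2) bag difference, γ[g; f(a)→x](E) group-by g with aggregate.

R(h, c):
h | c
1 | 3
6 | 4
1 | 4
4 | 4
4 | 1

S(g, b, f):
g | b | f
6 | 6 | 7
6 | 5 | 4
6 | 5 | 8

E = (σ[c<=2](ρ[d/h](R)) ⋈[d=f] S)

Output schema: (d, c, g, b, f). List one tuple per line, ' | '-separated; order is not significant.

Stepwise |·|:
  R → 5
  ρ[d/h](R) → 5
  σ[c<=2](ρ[d/h](R)) → 1
  S → 3
  (σ[c<=2](ρ[d/h](R)) ⋈[d=f] S) → 1

== RESULT ==
d | c | g | b | f
4 | 1 | 6 | 5 | 4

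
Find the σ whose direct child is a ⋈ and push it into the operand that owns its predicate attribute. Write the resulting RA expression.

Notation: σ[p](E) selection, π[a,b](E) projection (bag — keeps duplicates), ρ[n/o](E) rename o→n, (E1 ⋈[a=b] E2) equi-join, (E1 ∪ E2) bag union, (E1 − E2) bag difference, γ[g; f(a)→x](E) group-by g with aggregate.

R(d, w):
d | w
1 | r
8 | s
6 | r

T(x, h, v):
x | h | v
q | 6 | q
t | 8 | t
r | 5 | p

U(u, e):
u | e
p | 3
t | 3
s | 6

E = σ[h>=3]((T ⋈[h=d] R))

σ filters on h, owned by the left side.
E' = (σ[h>=3](T) ⋈[h=d] R)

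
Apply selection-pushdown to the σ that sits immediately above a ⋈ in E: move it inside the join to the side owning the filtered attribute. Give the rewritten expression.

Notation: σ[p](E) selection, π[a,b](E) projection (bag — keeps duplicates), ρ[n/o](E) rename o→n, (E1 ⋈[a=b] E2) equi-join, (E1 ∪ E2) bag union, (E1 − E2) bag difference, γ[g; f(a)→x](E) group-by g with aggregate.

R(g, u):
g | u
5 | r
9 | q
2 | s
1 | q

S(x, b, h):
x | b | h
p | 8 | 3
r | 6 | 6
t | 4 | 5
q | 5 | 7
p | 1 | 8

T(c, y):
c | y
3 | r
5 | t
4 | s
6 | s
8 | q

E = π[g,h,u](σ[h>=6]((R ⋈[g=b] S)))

σ filters on h, owned by the right side.
E' = π[g,h,u]((R ⋈[g=b] σ[h>=6](S)))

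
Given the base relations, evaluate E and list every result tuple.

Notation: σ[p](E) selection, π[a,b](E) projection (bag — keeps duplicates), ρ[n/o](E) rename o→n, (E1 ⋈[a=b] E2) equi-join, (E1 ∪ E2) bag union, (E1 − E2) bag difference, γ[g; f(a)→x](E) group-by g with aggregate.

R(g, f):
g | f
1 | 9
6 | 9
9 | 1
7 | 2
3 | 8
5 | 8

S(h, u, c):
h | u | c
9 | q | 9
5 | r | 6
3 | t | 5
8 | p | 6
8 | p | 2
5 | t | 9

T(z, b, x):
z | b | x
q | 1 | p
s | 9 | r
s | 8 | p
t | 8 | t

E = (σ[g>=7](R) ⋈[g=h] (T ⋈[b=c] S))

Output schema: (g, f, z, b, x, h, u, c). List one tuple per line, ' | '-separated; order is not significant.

Stepwise |·|:
  R → 6
  σ[g>=7](R) → 2
  T → 4
  S → 6
  (T ⋈[b=c] S) → 2
  (σ[g>=7](R) ⋈[g=h] (T ⋈[b=c] S)) → 1

== RESULT ==
g | f | z | b | x | h | u | c
9 | 1 | s | 9 | r | 9 | q | 9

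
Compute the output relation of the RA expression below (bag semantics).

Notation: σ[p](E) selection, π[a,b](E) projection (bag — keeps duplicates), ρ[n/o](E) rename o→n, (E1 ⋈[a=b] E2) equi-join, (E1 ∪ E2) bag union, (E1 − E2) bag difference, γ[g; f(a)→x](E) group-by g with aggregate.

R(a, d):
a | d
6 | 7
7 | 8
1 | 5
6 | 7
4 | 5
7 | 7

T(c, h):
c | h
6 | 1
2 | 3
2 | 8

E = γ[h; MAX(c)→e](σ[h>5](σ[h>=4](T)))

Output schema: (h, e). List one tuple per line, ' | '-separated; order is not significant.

Subexpression sizes:
  T → 3
  σ[h>=4](T) → 1
  σ[h>5](σ[h>=4](T)) → 1
  γ[h; MAX(c)→e](σ[h>5](σ[h>=4](T))) → 1

== RESULT ==
h | e
8 | 2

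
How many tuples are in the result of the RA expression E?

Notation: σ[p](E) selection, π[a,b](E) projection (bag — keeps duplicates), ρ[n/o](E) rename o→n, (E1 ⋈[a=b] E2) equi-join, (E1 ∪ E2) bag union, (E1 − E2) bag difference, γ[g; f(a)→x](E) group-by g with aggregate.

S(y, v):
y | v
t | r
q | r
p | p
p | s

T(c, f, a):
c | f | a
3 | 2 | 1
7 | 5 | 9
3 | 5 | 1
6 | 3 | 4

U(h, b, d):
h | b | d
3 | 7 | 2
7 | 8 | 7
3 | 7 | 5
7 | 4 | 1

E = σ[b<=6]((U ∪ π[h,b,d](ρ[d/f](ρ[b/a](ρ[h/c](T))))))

Stepwise |·|:
  U → 4
  T → 4
  ρ[h/c](T) → 4
  ρ[b/a](ρ[h/c](T)) → 4
  ρ[d/f](ρ[b/a](ρ[h/c](T))) → 4
  π[h,b,d](ρ[d/f](ρ[b/a](ρ[h/c](T)))) → 4
  (U ∪ π[h,b,d](ρ[d/f](ρ[b/a](ρ[h/c](T))))) → 8
  σ[b<=6]((U ∪ π[h,b,d](ρ[d/f](ρ[b/a](ρ[h/c](T)))))) → 4

|E| = 4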